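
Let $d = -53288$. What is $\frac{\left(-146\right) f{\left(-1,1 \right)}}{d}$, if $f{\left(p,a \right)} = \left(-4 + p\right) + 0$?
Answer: $- \frac{365}{26644} \approx -0.013699$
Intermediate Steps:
$f{\left(p,a \right)} = -4 + p$
$\frac{\left(-146\right) f{\left(-1,1 \right)}}{d} = \frac{\left(-146\right) \left(-4 - 1\right)}{-53288} = \left(-146\right) \left(-5\right) \left(- \frac{1}{53288}\right) = 730 \left(- \frac{1}{53288}\right) = - \frac{365}{26644}$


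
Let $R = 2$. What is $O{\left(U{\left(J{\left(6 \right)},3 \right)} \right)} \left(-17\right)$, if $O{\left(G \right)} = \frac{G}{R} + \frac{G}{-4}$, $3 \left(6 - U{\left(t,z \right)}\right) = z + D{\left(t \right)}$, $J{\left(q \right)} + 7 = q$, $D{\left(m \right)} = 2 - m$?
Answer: $-17$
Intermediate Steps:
$J{\left(q \right)} = -7 + q$
$U{\left(t,z \right)} = \frac{16}{3} - \frac{z}{3} + \frac{t}{3}$ ($U{\left(t,z \right)} = 6 - \frac{z - \left(-2 + t\right)}{3} = 6 - \frac{2 + z - t}{3} = 6 - \left(\frac{2}{3} - \frac{t}{3} + \frac{z}{3}\right) = \frac{16}{3} - \frac{z}{3} + \frac{t}{3}$)
$O{\left(G \right)} = \frac{G}{4}$ ($O{\left(G \right)} = \frac{G}{2} + \frac{G}{-4} = G \frac{1}{2} + G \left(- \frac{1}{4}\right) = \frac{G}{2} - \frac{G}{4} = \frac{G}{4}$)
$O{\left(U{\left(J{\left(6 \right)},3 \right)} \right)} \left(-17\right) = \frac{\frac{16}{3} - 1 + \frac{-7 + 6}{3}}{4} \left(-17\right) = \frac{\frac{16}{3} - 1 + \frac{1}{3} \left(-1\right)}{4} \left(-17\right) = \frac{\frac{16}{3} - 1 - \frac{1}{3}}{4} \left(-17\right) = \frac{1}{4} \cdot 4 \left(-17\right) = 1 \left(-17\right) = -17$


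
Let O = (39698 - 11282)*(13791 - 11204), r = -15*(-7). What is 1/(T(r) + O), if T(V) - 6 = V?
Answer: 1/73512303 ≈ 1.3603e-8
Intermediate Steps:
r = 105
T(V) = 6 + V
O = 73512192 (O = 28416*2587 = 73512192)
1/(T(r) + O) = 1/((6 + 105) + 73512192) = 1/(111 + 73512192) = 1/73512303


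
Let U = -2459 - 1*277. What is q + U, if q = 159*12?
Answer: -828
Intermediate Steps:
U = -2736 (U = -2459 - 277 = -2736)
q = 1908
q + U = 1908 - 2736 = -828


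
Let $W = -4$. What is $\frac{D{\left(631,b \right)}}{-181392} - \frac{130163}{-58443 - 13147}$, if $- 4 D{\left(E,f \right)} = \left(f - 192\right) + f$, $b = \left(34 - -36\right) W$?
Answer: $\frac{2949633497}{1623231660} \approx 1.8171$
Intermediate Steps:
$b = -280$ ($b = \left(34 - -36\right) \left(-4\right) = \left(34 + 36\right) \left(-4\right) = 70 \left(-4\right) = -280$)
$D{\left(E,f \right)} = 48 - \frac{f}{2}$ ($D{\left(E,f \right)} = - \frac{\left(f - 192\right) + f}{4} = - \frac{\left(-192 + f\right) + f}{4} = - \frac{-192 + 2 f}{4} = 48 - \frac{f}{2}$)
$\frac{D{\left(631,b \right)}}{-181392} - \frac{130163}{-58443 - 13147} = \frac{48 - -140}{-181392} - \frac{130163}{-58443 - 13147} = \left(48 + 140\right) \left(- \frac{1}{181392}\right) - \frac{130163}{-58443 - 13147} = 188 \left(- \frac{1}{181392}\right) - \frac{130163}{-71590} = - \frac{47}{45348} - - \frac{130163}{71590} = - \frac{47}{45348} + \frac{130163}{71590} = \frac{2949633497}{1623231660}$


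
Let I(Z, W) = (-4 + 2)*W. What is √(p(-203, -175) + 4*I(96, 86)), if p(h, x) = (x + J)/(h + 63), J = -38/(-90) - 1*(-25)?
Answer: I*√30293683/210 ≈ 26.209*I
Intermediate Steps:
J = 1144/45 (J = -38*(-1/90) + 25 = 19/45 + 25 = 1144/45 ≈ 25.422)
I(Z, W) = -2*W
p(h, x) = (1144/45 + x)/(63 + h) (p(h, x) = (x + 1144/45)/(h + 63) = (1144/45 + x)/(63 + h))
√(p(-203, -175) + 4*I(96, 86)) = √((1144/45 - 175)/(63 - 203) + 4*(-2*86)) = √(-6731/45/(-140) + 4*(-172)) = √(-1/140*(-6731/45) - 688) = √(6731/6300 - 688) = √(-4327669/6300) = I*√30293683/210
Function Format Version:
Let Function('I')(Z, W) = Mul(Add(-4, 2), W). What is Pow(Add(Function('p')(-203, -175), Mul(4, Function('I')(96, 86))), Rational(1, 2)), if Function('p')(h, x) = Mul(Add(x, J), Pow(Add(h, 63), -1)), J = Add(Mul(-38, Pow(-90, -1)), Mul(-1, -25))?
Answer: Mul(Rational(1, 210), I, Pow(30293683, Rational(1, 2))) ≈ Mul(26.209, I)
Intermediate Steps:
J = Rational(1144, 45) (J = Add(Mul(-38, Rational(-1, 90)), 25) = Add(Rational(19, 45), 25) = Rational(1144, 45) ≈ 25.422)
Function('I')(Z, W) = Mul(-2, W)
Function('p')(h, x) = Mul(Pow(Add(63, h), -1), Add(Rational(1144, 45), x)) (Function('p')(h, x) = Mul(Add(x, Rational(1144, 45)), Pow(Add(h, 63), -1)) = Mul(Add(Rational(1144, 45), x), Pow(Add(63, h), -1)) = Mul(Pow(Add(63, h), -1), Add(Rational(1144, 45), x)))
Pow(Add(Function('p')(-203, -175), Mul(4, Function('I')(96, 86))), Rational(1, 2)) = Pow(Add(Mul(Pow(Add(63, -203), -1), Add(Rational(1144, 45), -175)), Mul(4, Mul(-2, 86))), Rational(1, 2)) = Pow(Add(Mul(Pow(-140, -1), Rational(-6731, 45)), Mul(4, -172)), Rational(1, 2)) = Pow(Add(Mul(Rational(-1, 140), Rational(-6731, 45)), -688), Rational(1, 2)) = Pow(Add(Rational(6731, 6300), -688), Rational(1, 2)) = Pow(Rational(-4327669, 6300), Rational(1, 2)) = Mul(Rational(1, 210), I, Pow(30293683, Rational(1, 2)))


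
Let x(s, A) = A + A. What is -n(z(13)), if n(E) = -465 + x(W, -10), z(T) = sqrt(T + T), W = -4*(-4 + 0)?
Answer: 485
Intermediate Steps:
W = 16 (W = -4*(-4) = 16)
x(s, A) = 2*A
z(T) = sqrt(2)*sqrt(T) (z(T) = sqrt(2*T) = sqrt(2)*sqrt(T))
n(E) = -485 (n(E) = -465 + 2*(-10) = -465 - 20 = -485)
-n(z(13)) = -1*(-485) = 485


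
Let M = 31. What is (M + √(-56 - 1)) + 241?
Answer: 272 + I*√57 ≈ 272.0 + 7.5498*I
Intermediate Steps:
(M + √(-56 - 1)) + 241 = (31 + √(-56 - 1)) + 241 = (31 + √(-57)) + 241 = (31 + I*√57) + 241 = 272 + I*√57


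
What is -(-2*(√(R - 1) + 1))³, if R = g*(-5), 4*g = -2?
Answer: (2 + √6)³ ≈ 88.091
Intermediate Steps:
g = -½ (g = (¼)*(-2) = -½ ≈ -0.50000)
R = 5/2 (R = -½*(-5) = 5/2 ≈ 2.5000)
-(-2*(√(R - 1) + 1))³ = -(-2*(√(5/2 - 1) + 1))³ = -(-2*(√(3/2) + 1))³ = -(-2*(√6/2 + 1))³ = -(-2*(1 + √6/2))³ = -(-2 - √6)³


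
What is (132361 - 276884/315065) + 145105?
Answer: 87419548406/315065 ≈ 2.7747e+5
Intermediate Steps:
(132361 - 276884/315065) + 145105 = 41702041581/315065 + 145105 = 87419548406/315065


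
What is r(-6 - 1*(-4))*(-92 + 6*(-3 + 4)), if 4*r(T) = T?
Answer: 43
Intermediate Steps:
r(T) = T/4
r(-6 - 1*(-4))*(-92 + 6*(-3 + 4)) = ((-6 - 1*(-4))/4)*(-92 + 6*(-3 + 4)) = ((-6 + 4)/4)*(-92 + 6*1) = ((¼)*(-2))*(-92 + 6) = -½*(-86) = 43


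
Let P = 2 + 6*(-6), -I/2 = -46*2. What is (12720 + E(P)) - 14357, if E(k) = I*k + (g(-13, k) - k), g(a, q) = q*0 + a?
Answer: -7872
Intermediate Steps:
I = 184 (I = -(-92)*2 = -2*(-92) = 184)
g(a, q) = a (g(a, q) = 0 + a = a)
P = -34 (P = 2 - 36 = -34)
E(k) = -13 + 183*k (E(k) = 184*k + (-13 - k) = -13 + 183*k)
(12720 + E(P)) - 14357 = (12720 + (-13 + 183*(-34))) - 14357 = (12720 + (-13 - 6222)) - 14357 = (12720 - 6235) - 14357 = 6485 - 14357 = -7872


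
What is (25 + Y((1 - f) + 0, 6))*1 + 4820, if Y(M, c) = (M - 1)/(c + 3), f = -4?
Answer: 43609/9 ≈ 4845.4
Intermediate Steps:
Y(M, c) = (-1 + M)/(3 + c)
(25 + Y((1 - f) + 0, 6))*1 + 4820 = (25 + (-1 + ((1 - 1*(-4)) + 0))/(3 + 6))*1 + 4820 = (25 + (-1 + ((1 + 4) + 0))/9)*1 + 4820 = (25 + (-1 + (5 + 0))/9)*1 + 4820 = (25 + (-1 + 5)/9)*1 + 4820 = (25 + (1/9)*4)*1 + 4820 = (25 + 4/9)*1 + 4820 = (229/9)*1 + 4820 = 229/9 + 4820 = 43609/9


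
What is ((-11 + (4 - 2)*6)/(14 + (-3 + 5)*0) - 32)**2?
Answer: 199809/196 ≈ 1019.4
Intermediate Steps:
((-11 + (4 - 2)*6)/(14 + (-3 + 5)*0) - 32)**2 = ((-11 + 2*6)/(14 + 2*0) - 32)**2 = ((-11 + 12)/(14 + 0) - 32)**2 = (1/14 - 32)**2 = (-447/14)**2 = 199809/196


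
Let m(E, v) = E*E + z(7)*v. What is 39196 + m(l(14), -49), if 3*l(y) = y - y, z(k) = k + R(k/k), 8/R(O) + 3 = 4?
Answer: 38461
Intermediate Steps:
R(O) = 8 (R(O) = 8/(-3 + 4) = 8/1 = 8*1 = 8)
z(k) = 8 + k (z(k) = k + 8 = 8 + k)
l(y) = 0 (l(y) = (y - y)/3 = (⅓)*0 = 0)
m(E, v) = E² + 15*v (m(E, v) = E*E + (8 + 7)*v = E² + 15*v)
39196 + m(l(14), -49) = 39196 + (0² + 15*(-49)) = 39196 + (0 - 735) = 39196 - 735 = 38461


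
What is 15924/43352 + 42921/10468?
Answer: 253425453/56726092 ≈ 4.4675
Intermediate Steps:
15924/43352 + 42921/10468 = 15924*(1/43352) + 42921*(1/10468) = 3981/10838 + 42921/10468 = 253425453/56726092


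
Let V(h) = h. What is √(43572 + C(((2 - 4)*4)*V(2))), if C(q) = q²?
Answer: 2*√10957 ≈ 209.35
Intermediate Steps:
√(43572 + C(((2 - 4)*4)*V(2))) = √(43572 + (((2 - 4)*4)*2)²) = √(43572 + (-2*4*2)²) = √(43572 + (-8*2)²) = √(43572 + (-16)²) = √(43572 + 256) = √43828 = 2*√10957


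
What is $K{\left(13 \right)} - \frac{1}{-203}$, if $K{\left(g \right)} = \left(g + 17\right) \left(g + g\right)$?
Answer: $\frac{158341}{203} \approx 780.0$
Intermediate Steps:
$K{\left(g \right)} = 2 g \left(17 + g\right)$ ($K{\left(g \right)} = \left(17 + g\right) 2 g = 2 g \left(17 + g\right)$)
$K{\left(13 \right)} - \frac{1}{-203} = 2 \cdot 13 \left(17 + 13\right) - \frac{1}{-203} = 2 \cdot 13 \cdot 30 - - \frac{1}{203} = 780 + \frac{1}{203} = \frac{158341}{203}$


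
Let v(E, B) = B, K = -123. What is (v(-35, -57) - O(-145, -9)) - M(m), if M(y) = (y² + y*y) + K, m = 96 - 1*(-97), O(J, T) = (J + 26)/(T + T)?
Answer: -1339895/18 ≈ -74439.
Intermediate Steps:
O(J, T) = (26 + J)/(2*T) (O(J, T) = (26 + J)/((2*T)) = (26 + J)*(1/(2*T)) = (26 + J)/(2*T))
m = 193 (m = 96 + 97 = 193)
M(y) = -123 + 2*y² (M(y) = (y² + y*y) - 123 = (y² + y²) - 123 = 2*y² - 123 = -123 + 2*y²)
(v(-35, -57) - O(-145, -9)) - M(m) = (-57 - (26 - 145)/(2*(-9))) - (-123 + 2*193²) = (-57 - (-1)*(-119)/(2*9)) - (-123 + 2*37249) = (-57 - 1*119/18) - (-123 + 74498) = (-57 - 119/18) - 1*74375 = -1145/18 - 74375 = -1339895/18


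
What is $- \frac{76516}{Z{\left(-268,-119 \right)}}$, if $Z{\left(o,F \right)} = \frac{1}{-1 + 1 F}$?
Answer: $9181920$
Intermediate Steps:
$Z{\left(o,F \right)} = \frac{1}{-1 + F}$
$- \frac{76516}{Z{\left(-268,-119 \right)}} = - \frac{76516}{\frac{1}{-1 - 119}} = - \frac{76516}{\frac{1}{-120}} = - \frac{76516}{- \frac{1}{120}} = \left(-76516\right) \left(-120\right) = 9181920$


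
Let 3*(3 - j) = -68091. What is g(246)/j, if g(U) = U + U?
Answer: 123/5675 ≈ 0.021674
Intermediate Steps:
j = 22700 (j = 3 - 1/3*(-68091) = 3 + 22697 = 22700)
g(U) = 2*U
g(246)/j = (2*246)/22700 = 492*(1/22700) = 123/5675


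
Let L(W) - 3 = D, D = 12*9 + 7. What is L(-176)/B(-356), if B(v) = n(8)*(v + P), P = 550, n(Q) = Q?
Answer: 59/776 ≈ 0.076031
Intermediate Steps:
D = 115 (D = 108 + 7 = 115)
B(v) = 4400 + 8*v (B(v) = 8*(v + 550) = 8*(550 + v) = 4400 + 8*v)
L(W) = 118 (L(W) = 3 + 115 = 118)
L(-176)/B(-356) = 118/(4400 + 8*(-356)) = 118/(4400 - 2848) = 118/1552 = 118*(1/1552) = 59/776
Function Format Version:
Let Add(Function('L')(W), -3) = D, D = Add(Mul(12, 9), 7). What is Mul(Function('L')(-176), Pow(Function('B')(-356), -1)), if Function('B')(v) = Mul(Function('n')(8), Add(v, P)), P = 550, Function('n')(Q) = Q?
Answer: Rational(59, 776) ≈ 0.076031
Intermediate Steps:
D = 115 (D = Add(108, 7) = 115)
Function('B')(v) = Add(4400, Mul(8, v)) (Function('B')(v) = Mul(8, Add(v, 550)) = Mul(8, Add(550, v)) = Add(4400, Mul(8, v)))
Function('L')(W) = 118 (Function('L')(W) = Add(3, 115) = 118)
Mul(Function('L')(-176), Pow(Function('B')(-356), -1)) = Mul(118, Pow(Add(4400, Mul(8, -356)), -1)) = Mul(118, Pow(Add(4400, -2848), -1)) = Mul(118, Pow(1552, -1)) = Mul(118, Rational(1, 1552)) = Rational(59, 776)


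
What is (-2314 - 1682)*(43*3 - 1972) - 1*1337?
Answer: 7363291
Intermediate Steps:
(-2314 - 1682)*(43*3 - 1972) - 1*1337 = -3996*(129 - 1972) - 1337 = -3996*(-1843) - 1337 = 7364628 - 1337 = 7363291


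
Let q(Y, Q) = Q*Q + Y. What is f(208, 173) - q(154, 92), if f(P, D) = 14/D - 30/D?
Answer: -1490930/173 ≈ -8618.1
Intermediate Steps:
q(Y, Q) = Y + Q² (q(Y, Q) = Q² + Y = Y + Q²)
f(P, D) = -16/D
f(208, 173) - q(154, 92) = -16/173 - (154 + 92²) = -16*1/173 - (154 + 8464) = -16/173 - 1*8618 = -16/173 - 8618 = -1490930/173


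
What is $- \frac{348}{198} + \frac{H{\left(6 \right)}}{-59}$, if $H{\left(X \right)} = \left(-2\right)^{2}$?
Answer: $- \frac{3554}{1947} \approx -1.8254$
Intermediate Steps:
$H{\left(X \right)} = 4$
$- \frac{348}{198} + \frac{H{\left(6 \right)}}{-59} = - \frac{348}{198} + \frac{4}{-59} = \left(-348\right) \frac{1}{198} + 4 \left(- \frac{1}{59}\right) = - \frac{58}{33} - \frac{4}{59} = - \frac{3554}{1947}$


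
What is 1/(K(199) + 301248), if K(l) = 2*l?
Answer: 1/301646 ≈ 3.3151e-6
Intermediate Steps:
1/(K(199) + 301248) = 1/(2*199 + 301248) = 1/(398 + 301248) = 1/301646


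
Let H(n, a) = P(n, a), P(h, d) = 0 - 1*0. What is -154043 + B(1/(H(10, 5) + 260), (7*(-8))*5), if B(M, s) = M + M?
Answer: -20025589/130 ≈ -1.5404e+5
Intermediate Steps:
P(h, d) = 0 (P(h, d) = 0 + 0 = 0)
H(n, a) = 0
B(M, s) = 2*M
-154043 + B(1/(H(10, 5) + 260), (7*(-8))*5) = -154043 + 2/(0 + 260) = -154043 + 2/260 = -154043 + 2*(1/260) = -154043 + 1/130 = -20025589/130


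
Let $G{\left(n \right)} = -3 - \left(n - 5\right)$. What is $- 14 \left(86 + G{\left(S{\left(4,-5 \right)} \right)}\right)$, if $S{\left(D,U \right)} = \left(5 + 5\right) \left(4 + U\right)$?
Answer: $-1372$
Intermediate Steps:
$S{\left(D,U \right)} = 40 + 10 U$ ($S{\left(D,U \right)} = 10 \left(4 + U\right) = 40 + 10 U$)
$G{\left(n \right)} = 2 - n$ ($G{\left(n \right)} = -3 - \left(-5 + n\right) = 2 - n$)
$- 14 \left(86 + G{\left(S{\left(4,-5 \right)} \right)}\right) = - 14 \left(86 + \left(2 - \left(40 + 10 \left(-5\right)\right)\right)\right) = - 14 \left(86 + \left(2 - \left(40 - 50\right)\right)\right) = - 14 \left(86 + \left(2 - -10\right)\right) = - 14 \left(86 + \left(2 + 10\right)\right) = - 14 \left(86 + 12\right) = \left(-14\right) 98 = -1372$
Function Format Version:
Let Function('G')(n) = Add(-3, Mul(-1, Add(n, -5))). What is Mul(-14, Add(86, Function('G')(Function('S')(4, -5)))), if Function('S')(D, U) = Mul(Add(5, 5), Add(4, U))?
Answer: -1372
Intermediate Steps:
Function('S')(D, U) = Add(40, Mul(10, U)) (Function('S')(D, U) = Mul(10, Add(4, U)) = Add(40, Mul(10, U)))
Function('G')(n) = Add(2, Mul(-1, n)) (Function('G')(n) = Add(-3, Mul(-1, Add(-5, n))) = Add(-3, Add(5, Mul(-1, n))) = Add(2, Mul(-1, n)))
Mul(-14, Add(86, Function('G')(Function('S')(4, -5)))) = Mul(-14, Add(86, Add(2, Mul(-1, Add(40, Mul(10, -5)))))) = Mul(-14, Add(86, Add(2, Mul(-1, Add(40, -50))))) = Mul(-14, Add(86, Add(2, Mul(-1, -10)))) = Mul(-14, Add(86, Add(2, 10))) = Mul(-14, Add(86, 12)) = Mul(-14, 98) = -1372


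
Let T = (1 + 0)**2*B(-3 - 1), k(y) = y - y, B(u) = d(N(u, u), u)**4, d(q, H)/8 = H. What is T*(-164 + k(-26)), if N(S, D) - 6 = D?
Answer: -171966464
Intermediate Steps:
N(S, D) = 6 + D
d(q, H) = 8*H
B(u) = 4096*u**4 (B(u) = (8*u)**4 = 4096*u**4)
k(y) = 0
T = 1048576 (T = (1 + 0)**2*(4096*(-3 - 1)**4) = 1**2*(4096*(-4)**4) = 1*(4096*256) = 1*1048576 = 1048576)
T*(-164 + k(-26)) = 1048576*(-164 + 0) = 1048576*(-164) = -171966464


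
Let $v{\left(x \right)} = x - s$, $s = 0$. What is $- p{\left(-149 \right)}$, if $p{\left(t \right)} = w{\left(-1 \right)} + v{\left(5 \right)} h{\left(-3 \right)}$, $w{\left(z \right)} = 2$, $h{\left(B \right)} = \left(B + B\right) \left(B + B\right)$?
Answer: $-182$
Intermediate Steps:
$v{\left(x \right)} = x$ ($v{\left(x \right)} = x - 0 = x + 0 = x$)
$h{\left(B \right)} = 4 B^{2}$ ($h{\left(B \right)} = 2 B 2 B = 4 B^{2}$)
$p{\left(t \right)} = 182$ ($p{\left(t \right)} = 2 + 5 \cdot 4 \left(-3\right)^{2} = 2 + 5 \cdot 4 \cdot 9 = 2 + 5 \cdot 36 = 2 + 180 = 182$)
$- p{\left(-149 \right)} = \left(-1\right) 182 = -182$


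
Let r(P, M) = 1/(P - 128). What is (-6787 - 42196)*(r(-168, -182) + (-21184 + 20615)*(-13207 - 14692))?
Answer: -230164316935025/296 ≈ -7.7758e+11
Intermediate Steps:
r(P, M) = 1/(-128 + P)
(-6787 - 42196)*(r(-168, -182) + (-21184 + 20615)*(-13207 - 14692)) = (-6787 - 42196)*(1/(-128 - 168) + (-21184 + 20615)*(-13207 - 14692)) = -48983*(1/(-296) - 569*(-27899)) = -48983*(-1/296 + 15874531) = -48983*4698861175/296 = -230164316935025/296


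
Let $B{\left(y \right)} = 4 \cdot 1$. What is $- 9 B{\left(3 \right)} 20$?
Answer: $-720$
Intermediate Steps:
$B{\left(y \right)} = 4$
$- 9 B{\left(3 \right)} 20 = \left(-9\right) 4 \cdot 20 = \left(-36\right) 20 = -720$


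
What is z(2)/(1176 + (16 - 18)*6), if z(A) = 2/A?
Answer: 1/1164 ≈ 0.00085911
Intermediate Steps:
z(2)/(1176 + (16 - 18)*6) = (2/2)/(1176 + (16 - 18)*6) = (2*(½))/(1176 - 2*6) = 1/(1176 - 12) = 1/1164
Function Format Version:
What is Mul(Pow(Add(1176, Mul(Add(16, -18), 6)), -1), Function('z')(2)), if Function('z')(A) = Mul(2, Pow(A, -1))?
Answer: Rational(1, 1164) ≈ 0.00085911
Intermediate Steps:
Mul(Pow(Add(1176, Mul(Add(16, -18), 6)), -1), Function('z')(2)) = Mul(Pow(Add(1176, Mul(Add(16, -18), 6)), -1), Mul(2, Pow(2, -1))) = Mul(Pow(Add(1176, Mul(-2, 6)), -1), Mul(2, Rational(1, 2))) = Mul(Pow(Add(1176, -12), -1), 1) = Mul(Pow(1164, -1), 1) = Mul(Rational(1, 1164), 1) = Rational(1, 1164)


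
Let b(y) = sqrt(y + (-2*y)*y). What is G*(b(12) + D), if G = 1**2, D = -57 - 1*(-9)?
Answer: -48 + 2*I*sqrt(69) ≈ -48.0 + 16.613*I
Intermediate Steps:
D = -48 (D = -57 + 9 = -48)
G = 1
b(y) = sqrt(y - 2*y**2)
G*(b(12) + D) = 1*(sqrt(12*(1 - 2*12)) - 48) = 1*(sqrt(12*(1 - 24)) - 48) = 1*(sqrt(12*(-23)) - 48) = 1*(sqrt(-276) - 48) = 1*(2*I*sqrt(69) - 48) = 1*(-48 + 2*I*sqrt(69)) = -48 + 2*I*sqrt(69)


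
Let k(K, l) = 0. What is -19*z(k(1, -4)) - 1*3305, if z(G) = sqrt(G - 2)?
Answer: -3305 - 19*I*sqrt(2) ≈ -3305.0 - 26.87*I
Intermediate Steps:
z(G) = sqrt(-2 + G)
-19*z(k(1, -4)) - 1*3305 = -19*sqrt(-2 + 0) - 1*3305 = -19*I*sqrt(2) - 3305 = -3305 - 19*I*sqrt(2)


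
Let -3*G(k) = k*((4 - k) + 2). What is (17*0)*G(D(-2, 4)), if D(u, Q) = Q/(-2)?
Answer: 0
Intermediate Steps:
D(u, Q) = -Q/2 (D(u, Q) = Q*(-½) = -Q/2)
G(k) = -k*(6 - k)/3 (G(k) = -k*((4 - k) + 2)/3 = -k*(6 - k)/3)
(17*0)*G(D(-2, 4)) = (17*0)*((-½*4)*(-6 - ½*4)/3) = 0*((⅓)*(-2)*(-6 - 2)) = 0*((⅓)*(-2)*(-8)) = 0*(16/3) = 0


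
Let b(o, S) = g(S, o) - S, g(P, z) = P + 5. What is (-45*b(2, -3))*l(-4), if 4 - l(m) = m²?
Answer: 2700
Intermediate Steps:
g(P, z) = 5 + P
b(o, S) = 5 (b(o, S) = (5 + S) - S = 5)
l(m) = 4 - m²
(-45*b(2, -3))*l(-4) = (-45*5)*(4 - 1*(-4)²) = -225*(4 - 1*16) = -225*(4 - 16) = -225*(-12) = 2700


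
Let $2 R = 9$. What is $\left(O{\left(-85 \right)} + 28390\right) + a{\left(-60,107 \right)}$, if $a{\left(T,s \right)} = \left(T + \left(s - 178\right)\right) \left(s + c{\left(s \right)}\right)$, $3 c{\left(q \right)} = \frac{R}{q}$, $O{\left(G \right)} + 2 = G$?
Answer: $\frac{3056811}{214} \approx 14284.0$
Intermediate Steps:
$R = \frac{9}{2}$ ($R = \frac{1}{2} \cdot 9 = \frac{9}{2} \approx 4.5$)
$O{\left(G \right)} = -2 + G$
$c{\left(q \right)} = \frac{3}{2 q}$ ($c{\left(q \right)} = \frac{\frac{9}{2} \frac{1}{q}}{3} = \frac{3}{2 q}$)
$a{\left(T,s \right)} = \left(s + \frac{3}{2 s}\right) \left(-178 + T + s\right)$ ($a{\left(T,s \right)} = \left(T + \left(s - 178\right)\right) \left(s + \frac{3}{2 s}\right) = \left(T + \left(-178 + s\right)\right) \left(s + \frac{3}{2 s}\right) = \left(-178 + T + s\right) \left(s + \frac{3}{2 s}\right) = \left(s + \frac{3}{2 s}\right) \left(-178 + T + s\right)$)
$\left(O{\left(-85 \right)} + 28390\right) + a{\left(-60,107 \right)} = \left(\left(-2 - 85\right) + 28390\right) + \left(\frac{3}{2} + 107^{2} - \frac{267}{107} - 19046 - 6420 + \frac{3}{2} \left(-60\right) \frac{1}{107}\right) = \left(-87 + 28390\right) + \left(\frac{3}{2} + 11449 - \frac{267}{107} - 19046 - 6420 + \frac{3}{2} \left(-60\right) \frac{1}{107}\right) = 28303 - \frac{3000031}{214} = \frac{3056811}{214}$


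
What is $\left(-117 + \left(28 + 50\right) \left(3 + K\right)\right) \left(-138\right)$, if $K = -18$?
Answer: $177606$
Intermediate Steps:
$\left(-117 + \left(28 + 50\right) \left(3 + K\right)\right) \left(-138\right) = \left(-117 + \left(28 + 50\right) \left(3 - 18\right)\right) \left(-138\right) = \left(-117 + 78 \left(-15\right)\right) \left(-138\right) = \left(-117 - 1170\right) \left(-138\right) = \left(-1287\right) \left(-138\right) = 177606$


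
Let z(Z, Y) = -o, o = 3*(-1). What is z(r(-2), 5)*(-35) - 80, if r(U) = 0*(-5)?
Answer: -185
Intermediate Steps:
o = -3
r(U) = 0
z(Z, Y) = 3 (z(Z, Y) = -1*(-3) = 3)
z(r(-2), 5)*(-35) - 80 = 3*(-35) - 80 = -105 - 80 = -185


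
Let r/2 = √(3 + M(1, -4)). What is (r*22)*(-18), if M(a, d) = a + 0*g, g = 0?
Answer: -1584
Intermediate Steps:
M(a, d) = a (M(a, d) = a + 0*0 = a + 0 = a)
r = 4 (r = 2*√(3 + 1) = 2*√4 = 2*2 = 4)
(r*22)*(-18) = (4*22)*(-18) = 88*(-18) = -1584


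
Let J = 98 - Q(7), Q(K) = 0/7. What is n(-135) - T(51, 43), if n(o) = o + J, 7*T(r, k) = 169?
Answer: -428/7 ≈ -61.143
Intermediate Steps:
Q(K) = 0 (Q(K) = 0*(⅐) = 0)
T(r, k) = 169/7 (T(r, k) = (⅐)*169 = 169/7)
J = 98 (J = 98 - 1*0 = 98 + 0 = 98)
n(o) = 98 + o (n(o) = o + 98 = 98 + o)
n(-135) - T(51, 43) = (98 - 135) - 1*169/7 = -37 - 169/7 = -428/7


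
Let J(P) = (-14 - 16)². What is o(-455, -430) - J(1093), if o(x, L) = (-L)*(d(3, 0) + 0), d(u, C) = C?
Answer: -900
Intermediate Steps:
o(x, L) = 0 (o(x, L) = (-L)*(0 + 0) = -L*0 = 0)
J(P) = 900 (J(P) = (-30)² = 900)
o(-455, -430) - J(1093) = 0 - 1*900 = 0 - 900 = -900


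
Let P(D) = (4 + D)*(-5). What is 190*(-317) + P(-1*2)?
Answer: -60240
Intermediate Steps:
P(D) = -20 - 5*D
190*(-317) + P(-1*2) = 190*(-317) + (-20 - (-5)*2) = -60230 + (-20 - 5*(-2)) = -60230 + (-20 + 10) = -60230 - 10 = -60240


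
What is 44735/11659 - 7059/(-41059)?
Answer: 1919075246/478706881 ≈ 4.0089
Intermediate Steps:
44735/11659 - 7059/(-41059) = 44735*(1/11659) - 7059*(-1/41059) = 44735/11659 + 7059/41059 = 1919075246/478706881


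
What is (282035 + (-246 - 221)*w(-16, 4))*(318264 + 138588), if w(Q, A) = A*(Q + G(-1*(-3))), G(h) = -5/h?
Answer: 143924978956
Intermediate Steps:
w(Q, A) = A*(-5/3 + Q) (w(Q, A) = A*(Q - 5/((-1*(-3)))) = A*(Q - 5/3) = A*(-5/3 + Q))
(282035 + (-246 - 221)*w(-16, 4))*(318264 + 138588) = (282035 + (-246 - 221)*((⅓)*4*(-5 + 3*(-16))))*(318264 + 138588) = (282035 - 467*4*(-5 - 48)/3)*456852 = (282035 - 467*4*(-53)/3)*456852 = (282035 - 467*(-212/3))*456852 = (282035 + 99004/3)*456852 = (945109/3)*456852 = 143924978956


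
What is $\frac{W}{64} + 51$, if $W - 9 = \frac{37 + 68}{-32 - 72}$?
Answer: $\frac{340287}{6656} \approx 51.125$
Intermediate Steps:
$W = \frac{831}{104}$ ($W = 9 + \frac{37 + 68}{-32 - 72} = 9 + \frac{105}{-104} = 9 + 105 \left(- \frac{1}{104}\right) = 9 - \frac{105}{104} = \frac{831}{104} \approx 7.9904$)
$\frac{W}{64} + 51 = \frac{831}{104 \cdot 64} + 51 = \frac{831}{104} \cdot \frac{1}{64} + 51 = \frac{831}{6656} + 51 = \frac{340287}{6656}$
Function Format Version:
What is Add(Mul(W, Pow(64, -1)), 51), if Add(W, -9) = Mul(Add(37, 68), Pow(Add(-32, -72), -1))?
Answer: Rational(340287, 6656) ≈ 51.125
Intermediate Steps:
W = Rational(831, 104) (W = Add(9, Mul(Add(37, 68), Pow(Add(-32, -72), -1))) = Add(9, Mul(105, Pow(-104, -1))) = Add(9, Mul(105, Rational(-1, 104))) = Add(9, Rational(-105, 104)) = Rational(831, 104) ≈ 7.9904)
Add(Mul(W, Pow(64, -1)), 51) = Add(Mul(Rational(831, 104), Pow(64, -1)), 51) = Add(Mul(Rational(831, 104), Rational(1, 64)), 51) = Add(Rational(831, 6656), 51) = Rational(340287, 6656)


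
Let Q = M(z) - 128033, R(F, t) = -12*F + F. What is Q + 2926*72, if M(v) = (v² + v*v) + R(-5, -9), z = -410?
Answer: 418894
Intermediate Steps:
R(F, t) = -11*F
M(v) = 55 + 2*v² (M(v) = (v² + v*v) - 11*(-5) = (v² + v²) + 55 = 2*v² + 55 = 55 + 2*v²)
Q = 208222 (Q = (55 + 2*(-410)²) - 128033 = (55 + 2*168100) - 128033 = (55 + 336200) - 128033 = 336255 - 128033 = 208222)
Q + 2926*72 = 208222 + 2926*72 = 208222 + 210672 = 418894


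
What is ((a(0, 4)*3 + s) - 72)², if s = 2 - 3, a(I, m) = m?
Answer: 3721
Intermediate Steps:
s = -1
((a(0, 4)*3 + s) - 72)² = ((4*3 - 1) - 72)² = ((12 - 1) - 72)² = (11 - 72)² = (-61)² = 3721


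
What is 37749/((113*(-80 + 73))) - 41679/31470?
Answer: -406976373/8297590 ≈ -49.048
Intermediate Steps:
37749/((113*(-80 + 73))) - 41679/31470 = 37749/((113*(-7))) - 41679*1/31470 = 37749/(-791) - 13893/10490 = 37749*(-1/791) - 13893/10490 = -37749/791 - 13893/10490 = -406976373/8297590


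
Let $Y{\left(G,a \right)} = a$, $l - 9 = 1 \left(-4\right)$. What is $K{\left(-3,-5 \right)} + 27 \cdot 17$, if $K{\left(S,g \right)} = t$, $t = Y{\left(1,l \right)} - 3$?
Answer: $461$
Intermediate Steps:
$l = 5$ ($l = 9 + 1 \left(-4\right) = 9 - 4 = 5$)
$t = 2$ ($t = 5 - 3 = 2$)
$K{\left(S,g \right)} = 2$
$K{\left(-3,-5 \right)} + 27 \cdot 17 = 2 + 27 \cdot 17 = 2 + 459 = 461$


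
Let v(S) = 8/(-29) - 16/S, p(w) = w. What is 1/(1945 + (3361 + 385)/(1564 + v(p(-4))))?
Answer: 22732/44268057 ≈ 0.00051351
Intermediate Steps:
v(S) = -8/29 - 16/S (v(S) = 8*(-1/29) - 16/S = -8/29 - 16/S)
1/(1945 + (3361 + 385)/(1564 + v(p(-4)))) = 1/(1945 + (3361 + 385)/(1564 + (-8/29 - 16/(-4)))) = 1/(1945 + 3746/(1564 + (-8/29 - 16*(-1/4)))) = 1/(1945 + 3746/(1564 + (-8/29 + 4))) = 1/(1945 + 3746/(1564 + 108/29)) = 1/(1945 + 3746/(45464/29)) = 1/(1945 + 3746*(29/45464)) = 1/(1945 + 54317/22732) = 1/(44268057/22732) = 22732/44268057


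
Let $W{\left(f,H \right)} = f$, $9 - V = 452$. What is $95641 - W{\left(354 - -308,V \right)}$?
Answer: $94979$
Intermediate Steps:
$V = -443$ ($V = 9 - 452 = -443$)
$95641 - W{\left(354 - -308,V \right)} = 95641 - \left(354 - -308\right) = 95641 - \left(354 + 308\right) = 95641 - 662 = 94979$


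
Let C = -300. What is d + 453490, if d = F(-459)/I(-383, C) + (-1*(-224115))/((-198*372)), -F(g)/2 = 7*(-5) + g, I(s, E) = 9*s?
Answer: 4264323814561/9403416 ≈ 4.5349e+5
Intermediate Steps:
F(g) = 70 - 2*g (F(g) = -2*(7*(-5) + g) = -2*(-35 + g) = 70 - 2*g)
d = -31307279/9403416 (d = (70 - 2*(-459))/((9*(-383))) + (-1*(-224115))/((-198*372)) = (70 + 918)/(-3447) + 224115/(-73656) = 988*(-1/3447) + 224115*(-1/73656) = -988/3447 - 74705/24552 = -31307279/9403416 ≈ -3.3294)
d + 453490 = -31307279/9403416 + 453490 = 4264323814561/9403416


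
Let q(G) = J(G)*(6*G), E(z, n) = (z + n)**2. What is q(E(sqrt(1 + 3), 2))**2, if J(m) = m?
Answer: 2359296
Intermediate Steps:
E(z, n) = (n + z)**2
q(G) = 6*G**2 (q(G) = G*(6*G) = 6*G**2)
q(E(sqrt(1 + 3), 2))**2 = (6*((2 + sqrt(1 + 3))**2)**2)**2 = (6*((2 + sqrt(4))**2)**2)**2 = (6*((2 + 2)**2)**2)**2 = (6*(4**2)**2)**2 = (6*16**2)**2 = (6*256)**2 = 1536**2 = 2359296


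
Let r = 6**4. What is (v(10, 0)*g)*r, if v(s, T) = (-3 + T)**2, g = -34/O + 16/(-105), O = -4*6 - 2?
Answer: 6131376/455 ≈ 13476.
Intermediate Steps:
O = -26 (O = -24 - 2 = -26)
r = 1296
g = 1577/1365 (g = -34/(-26) + 16/(-105) = -34*(-1/26) + 16*(-1/105) = 17/13 - 16/105 = 1577/1365 ≈ 1.1553)
(v(10, 0)*g)*r = ((-3 + 0)**2*(1577/1365))*1296 = ((-3)**2*(1577/1365))*1296 = (9*(1577/1365))*1296 = (4731/455)*1296 = 6131376/455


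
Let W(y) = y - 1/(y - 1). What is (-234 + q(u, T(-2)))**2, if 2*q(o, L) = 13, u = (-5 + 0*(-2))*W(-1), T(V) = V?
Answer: 207025/4 ≈ 51756.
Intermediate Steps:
W(y) = y - 1/(-1 + y)
u = 5/2 (u = (-5 + 0*(-2))*((-1 + (-1)**2 - 1*(-1))/(-1 - 1)) = (-5 + 0)*((-1 + 1 + 1)/(-2)) = -(-5)/2 = -5*(-1/2) = 5/2 ≈ 2.5000)
q(o, L) = 13/2 (q(o, L) = (1/2)*13 = 13/2)
(-234 + q(u, T(-2)))**2 = (-234 + 13/2)**2 = (-455/2)**2 = 207025/4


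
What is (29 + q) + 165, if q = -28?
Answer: 166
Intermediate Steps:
(29 + q) + 165 = (29 - 28) + 165 = 1 + 165 = 166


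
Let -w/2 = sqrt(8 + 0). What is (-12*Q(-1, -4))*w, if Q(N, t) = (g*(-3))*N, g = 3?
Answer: 432*sqrt(2) ≈ 610.94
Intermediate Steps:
w = -4*sqrt(2) (w = -2*sqrt(8 + 0) = -4*sqrt(2) ≈ -5.6569)
Q(N, t) = -9*N (Q(N, t) = (3*(-3))*N = -9*N)
(-12*Q(-1, -4))*w = (-(-108)*(-1))*(-4*sqrt(2)) = (-12*9)*(-4*sqrt(2)) = -(-432)*sqrt(2) = 432*sqrt(2)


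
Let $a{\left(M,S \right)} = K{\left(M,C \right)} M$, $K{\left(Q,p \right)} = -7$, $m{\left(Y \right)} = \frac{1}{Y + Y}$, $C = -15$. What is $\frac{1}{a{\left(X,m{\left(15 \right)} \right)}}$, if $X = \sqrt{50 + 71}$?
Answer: $- \frac{1}{77} \approx -0.012987$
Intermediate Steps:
$X = 11$ ($X = \sqrt{121} = 11$)
$m{\left(Y \right)} = \frac{1}{2 Y}$
$a{\left(M,S \right)} = - 7 M$
$\frac{1}{a{\left(X,m{\left(15 \right)} \right)}} = \frac{1}{\left(-7\right) 11} = \frac{1}{-77} = - \frac{1}{77}$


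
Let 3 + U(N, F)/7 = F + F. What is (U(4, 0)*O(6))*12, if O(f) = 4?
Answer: -1008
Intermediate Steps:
U(N, F) = -21 + 14*F (U(N, F) = -21 + 7*(F + F) = -21 + 7*(2*F) = -21 + 14*F)
(U(4, 0)*O(6))*12 = ((-21 + 14*0)*4)*12 = ((-21 + 0)*4)*12 = -21*4*12 = -84*12 = -1008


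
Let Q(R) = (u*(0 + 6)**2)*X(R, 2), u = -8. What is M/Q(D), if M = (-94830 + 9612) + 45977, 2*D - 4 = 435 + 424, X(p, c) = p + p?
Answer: 39241/248544 ≈ 0.15788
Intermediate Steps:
X(p, c) = 2*p
D = 863/2 (D = 2 + (435 + 424)/2 = 2 + (1/2)*859 = 2 + 859/2 = 863/2 ≈ 431.50)
Q(R) = -576*R (Q(R) = (-8*(0 + 6)**2)*(2*R) = (-8*6**2)*(2*R) = (-8*36)*(2*R) = -576*R)
M = -39241 (M = -85218 + 45977 = -39241)
M/Q(D) = -39241/((-576*863/2)) = -39241/(-248544) = -39241*(-1/248544) = 39241/248544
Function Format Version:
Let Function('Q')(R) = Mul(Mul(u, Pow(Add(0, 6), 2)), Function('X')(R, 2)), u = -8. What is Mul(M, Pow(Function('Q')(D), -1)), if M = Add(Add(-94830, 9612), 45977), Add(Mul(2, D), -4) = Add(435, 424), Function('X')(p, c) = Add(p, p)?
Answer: Rational(39241, 248544) ≈ 0.15788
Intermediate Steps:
Function('X')(p, c) = Mul(2, p)
D = Rational(863, 2) (D = Add(2, Mul(Rational(1, 2), Add(435, 424))) = Add(2, Mul(Rational(1, 2), 859)) = Add(2, Rational(859, 2)) = Rational(863, 2) ≈ 431.50)
Function('Q')(R) = Mul(-576, R) (Function('Q')(R) = Mul(Mul(-8, Pow(Add(0, 6), 2)), Mul(2, R)) = Mul(Mul(-8, Pow(6, 2)), Mul(2, R)) = Mul(Mul(-8, 36), Mul(2, R)) = Mul(-288, Mul(2, R)) = Mul(-576, R))
M = -39241 (M = Add(-85218, 45977) = -39241)
Mul(M, Pow(Function('Q')(D), -1)) = Mul(-39241, Pow(Mul(-576, Rational(863, 2)), -1)) = Mul(-39241, Pow(-248544, -1)) = Mul(-39241, Rational(-1, 248544)) = Rational(39241, 248544)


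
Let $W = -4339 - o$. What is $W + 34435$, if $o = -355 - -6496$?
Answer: $23955$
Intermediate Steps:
$o = 6141$ ($o = -355 + 6496 = 6141$)
$W = -10480$ ($W = -4339 - 6141 = -10480$)
$W + 34435 = -10480 + 34435 = 23955$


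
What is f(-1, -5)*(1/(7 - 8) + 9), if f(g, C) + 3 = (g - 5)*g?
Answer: 24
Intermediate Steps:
f(g, C) = -3 + g*(-5 + g) (f(g, C) = -3 + (g - 5)*g = -3 + (-5 + g)*g = -3 + g*(-5 + g))
f(-1, -5)*(1/(7 - 8) + 9) = (-3 + (-1)² - 5*(-1))*(1/(7 - 8) + 9) = (-3 + 1 + 5)*(1/(-1) + 9) = 3*(-1 + 9) = 3*8 = 24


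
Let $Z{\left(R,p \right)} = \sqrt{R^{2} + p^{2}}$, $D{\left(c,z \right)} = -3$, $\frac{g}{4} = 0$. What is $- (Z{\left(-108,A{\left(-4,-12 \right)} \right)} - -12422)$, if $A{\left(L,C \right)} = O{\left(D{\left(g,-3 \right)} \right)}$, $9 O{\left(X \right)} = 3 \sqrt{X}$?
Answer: $-12422 - \frac{\sqrt{104973}}{3} \approx -12530.0$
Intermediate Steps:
$g = 0$ ($g = 4 \cdot 0 = 0$)
$O{\left(X \right)} = \frac{\sqrt{X}}{3}$ ($O{\left(X \right)} = \frac{3 \sqrt{X}}{9} = \frac{\sqrt{X}}{3}$)
$A{\left(L,C \right)} = \frac{i \sqrt{3}}{3}$ ($A{\left(L,C \right)} = \frac{\sqrt{-3}}{3} = \frac{i \sqrt{3}}{3}$)
$- (Z{\left(-108,A{\left(-4,-12 \right)} \right)} - -12422) = - (\sqrt{\left(-108\right)^{2} + \left(\frac{i \sqrt{3}}{3}\right)^{2}} - -12422) = - (\sqrt{11664 - \frac{1}{3}} + 12422) = - (\sqrt{\frac{34991}{3}} + 12422) = - (\frac{\sqrt{104973}}{3} + 12422) = - (12422 + \frac{\sqrt{104973}}{3}) = -12422 - \frac{\sqrt{104973}}{3}$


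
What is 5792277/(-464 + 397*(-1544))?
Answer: -5792277/613432 ≈ -9.4424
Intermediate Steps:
5792277/(-464 + 397*(-1544)) = 5792277/(-464 - 612968) = 5792277/(-613432) = 5792277*(-1/613432) = -5792277/613432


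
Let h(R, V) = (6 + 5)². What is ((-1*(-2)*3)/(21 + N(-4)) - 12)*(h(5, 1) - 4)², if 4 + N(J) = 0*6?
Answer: -2710422/17 ≈ -1.5944e+5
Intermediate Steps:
h(R, V) = 121 (h(R, V) = 11² = 121)
N(J) = -4 (N(J) = -4 + 0*6 = -4 + 0 = -4)
((-1*(-2)*3)/(21 + N(-4)) - 12)*(h(5, 1) - 4)² = ((-1*(-2)*3)/(21 - 4) - 12)*(121 - 4)² = ((2*3)/17 - 12)*117² = (6*(1/17) - 12)*13689 = (6/17 - 12)*13689 = -198/17*13689 = -2710422/17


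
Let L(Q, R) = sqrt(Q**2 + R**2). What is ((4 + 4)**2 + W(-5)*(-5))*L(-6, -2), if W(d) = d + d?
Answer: 228*sqrt(10) ≈ 721.00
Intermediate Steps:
W(d) = 2*d
((4 + 4)**2 + W(-5)*(-5))*L(-6, -2) = ((4 + 4)**2 + (2*(-5))*(-5))*sqrt((-6)**2 + (-2)**2) = (8**2 - 10*(-5))*sqrt(36 + 4) = (64 + 50)*sqrt(40) = 114*(2*sqrt(10)) = 228*sqrt(10)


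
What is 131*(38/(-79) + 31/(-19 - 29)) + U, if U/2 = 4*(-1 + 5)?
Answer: -438419/3792 ≈ -115.62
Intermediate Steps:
U = 32 (U = 2*(4*(-1 + 5)) = 2*(4*4) = 2*16 = 32)
131*(38/(-79) + 31/(-19 - 29)) + U = 131*(38/(-79) + 31/(-19 - 29)) + 32 = 131*(38*(-1/79) + 31/(-48)) + 32 = 131*(-38/79 + 31*(-1/48)) + 32 = 131*(-38/79 - 31/48) + 32 = 131*(-4273/3792) + 32 = -559763/3792 + 32 = -438419/3792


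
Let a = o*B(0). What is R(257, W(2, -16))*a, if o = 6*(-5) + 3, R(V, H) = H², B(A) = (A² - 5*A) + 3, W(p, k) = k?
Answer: -20736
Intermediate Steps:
B(A) = 3 + A² - 5*A
o = -27 (o = -30 + 3 = -27)
a = -81 (a = -27*(3 + 0² - 5*0) = -27*(3 + 0 + 0) = -27*3 = -81)
R(257, W(2, -16))*a = (-16)²*(-81) = 256*(-81) = -20736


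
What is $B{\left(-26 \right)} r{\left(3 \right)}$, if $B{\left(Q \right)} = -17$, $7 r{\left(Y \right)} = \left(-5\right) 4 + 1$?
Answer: $\frac{323}{7} \approx 46.143$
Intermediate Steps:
$r{\left(Y \right)} = - \frac{19}{7}$ ($r{\left(Y \right)} = \frac{\left(-5\right) 4 + 1}{7} = \frac{-20 + 1}{7} = \frac{1}{7} \left(-19\right) = - \frac{19}{7}$)
$B{\left(-26 \right)} r{\left(3 \right)} = \left(-17\right) \left(- \frac{19}{7}\right) = \frac{323}{7}$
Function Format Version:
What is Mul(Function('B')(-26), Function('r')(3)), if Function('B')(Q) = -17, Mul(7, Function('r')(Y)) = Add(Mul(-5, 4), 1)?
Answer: Rational(323, 7) ≈ 46.143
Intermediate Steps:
Function('r')(Y) = Rational(-19, 7) (Function('r')(Y) = Mul(Rational(1, 7), Add(Mul(-5, 4), 1)) = Mul(Rational(1, 7), Add(-20, 1)) = Mul(Rational(1, 7), -19) = Rational(-19, 7))
Mul(Function('B')(-26), Function('r')(3)) = Mul(-17, Rational(-19, 7)) = Rational(323, 7)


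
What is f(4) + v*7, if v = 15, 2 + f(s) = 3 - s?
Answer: 102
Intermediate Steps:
f(s) = 1 - s (f(s) = -2 + (3 - s) = 1 - s)
f(4) + v*7 = (1 - 1*4) + 15*7 = (1 - 4) + 105 = -3 + 105 = 102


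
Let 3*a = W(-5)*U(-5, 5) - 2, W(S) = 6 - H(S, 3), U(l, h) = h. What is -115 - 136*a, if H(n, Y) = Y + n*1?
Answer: -5513/3 ≈ -1837.7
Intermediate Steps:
H(n, Y) = Y + n
W(S) = 3 - S (W(S) = 6 - (3 + S) = 6 + (-3 - S) = 3 - S)
a = 38/3 (a = ((3 - 1*(-5))*5 - 2)/3 = ((3 + 5)*5 - 2)/3 = (8*5 - 2)/3 = (40 - 2)/3 = (1/3)*38 = 38/3 ≈ 12.667)
-115 - 136*a = -115 - 136*38/3 = -115 - 5168/3 = -5513/3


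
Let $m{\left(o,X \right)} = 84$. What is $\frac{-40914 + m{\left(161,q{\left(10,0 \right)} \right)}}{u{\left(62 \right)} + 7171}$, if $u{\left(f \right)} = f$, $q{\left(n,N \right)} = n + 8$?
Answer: $- \frac{13610}{2411} \approx -5.645$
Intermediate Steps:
$q{\left(n,N \right)} = 8 + n$
$\frac{-40914 + m{\left(161,q{\left(10,0 \right)} \right)}}{u{\left(62 \right)} + 7171} = \frac{-40914 + 84}{62 + 7171} = - \frac{40830}{7233} = \left(-40830\right) \frac{1}{7233} = - \frac{13610}{2411}$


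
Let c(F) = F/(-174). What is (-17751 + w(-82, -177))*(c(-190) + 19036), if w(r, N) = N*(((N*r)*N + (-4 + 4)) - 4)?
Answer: 251024423808767/29 ≈ 8.6560e+12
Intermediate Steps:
c(F) = -F/174 (c(F) = F*(-1/174) = -F/174)
w(r, N) = N*(-4 + r*N²) (w(r, N) = N*((r*N² + 0) - 4) = N*(r*N² - 4) = N*(-4 + r*N²))
(-17751 + w(-82, -177))*(c(-190) + 19036) = (-17751 - 177*(-4 - 82*(-177)²))*(-1/174*(-190) + 19036) = (-17751 - 177*(-4 - 82*31329))*(95/87 + 19036) = (-17751 - 177*(-4 - 2568978))*(1656227/87) = (-17751 - 177*(-2568982))*(1656227/87) = (-17751 + 454709814)*(1656227/87) = 454692063*(1656227/87) = 251024423808767/29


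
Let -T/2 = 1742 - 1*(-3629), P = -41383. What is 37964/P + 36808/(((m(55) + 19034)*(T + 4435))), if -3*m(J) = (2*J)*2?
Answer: -6812167958264/7423174406221 ≈ -0.91769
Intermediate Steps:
m(J) = -4*J/3 (m(J) = -2*J*2/3 = -4*J/3)
T = -10742 (T = -2*(1742 - 1*(-3629)) = -2*(1742 + 3629) = -2*5371 = -10742)
37964/P + 36808/(((m(55) + 19034)*(T + 4435))) = 37964/(-41383) + 36808/(((-4/3*55 + 19034)*(-10742 + 4435))) = 37964*(-1/41383) + 36808/(((-220/3 + 19034)*(-6307))) = -37964/41383 + 36808/(((56882/3)*(-6307))) = -37964/41383 + 36808/(-358754774/3) = -37964/41383 + 36808*(-3/358754774) = -37964/41383 - 55212/179377387 = -6812167958264/7423174406221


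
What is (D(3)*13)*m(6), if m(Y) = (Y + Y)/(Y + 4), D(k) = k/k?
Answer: 78/5 ≈ 15.600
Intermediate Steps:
D(k) = 1
m(Y) = 2*Y/(4 + Y) (m(Y) = (2*Y)/(4 + Y) = 2*Y/(4 + Y))
(D(3)*13)*m(6) = (1*13)*(2*6/(4 + 6)) = 13*(2*6/10) = 13*(2*6*(⅒)) = 13*(6/5) = 78/5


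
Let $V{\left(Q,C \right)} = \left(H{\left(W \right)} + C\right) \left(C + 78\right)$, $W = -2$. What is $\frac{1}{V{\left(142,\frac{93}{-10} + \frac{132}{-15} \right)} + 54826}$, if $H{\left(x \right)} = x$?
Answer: $\frac{100}{5362201} \approx 1.8649 \cdot 10^{-5}$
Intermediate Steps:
$V{\left(Q,C \right)} = \left(-2 + C\right) \left(78 + C\right)$ ($V{\left(Q,C \right)} = \left(-2 + C\right) \left(C + 78\right) = \left(-2 + C\right) \left(78 + C\right)$)
$\frac{1}{V{\left(142,\frac{93}{-10} + \frac{132}{-15} \right)} + 54826} = \frac{1}{\left(-156 + \left(\frac{93}{-10} + \frac{132}{-15}\right)^{2} + 76 \left(\frac{93}{-10} + \frac{132}{-15}\right)\right) + 54826} = \frac{1}{\left(-156 + \left(93 \left(- \frac{1}{10}\right) + 132 \left(- \frac{1}{15}\right)\right)^{2} + 76 \left(93 \left(- \frac{1}{10}\right) + 132 \left(- \frac{1}{15}\right)\right)\right) + 54826} = \frac{1}{\left(-156 + \left(- \frac{93}{10} - \frac{44}{5}\right)^{2} + 76 \left(- \frac{93}{10} - \frac{44}{5}\right)\right) + 54826} = \frac{1}{\left(-156 + \left(- \frac{181}{10}\right)^{2} + 76 \left(- \frac{181}{10}\right)\right) + 54826} = \frac{1}{\left(-156 + \frac{32761}{100} - \frac{6878}{5}\right) + 54826} = \frac{1}{- \frac{120399}{100} + 54826} = \frac{1}{\frac{5362201}{100}} = \frac{100}{5362201}$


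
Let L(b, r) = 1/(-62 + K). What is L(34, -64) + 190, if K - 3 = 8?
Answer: 9689/51 ≈ 189.98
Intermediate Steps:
K = 11 (K = 3 + 8 = 11)
L(b, r) = -1/51 (L(b, r) = 1/(-62 + 11) = 1/(-51) = -1/51)
L(34, -64) + 190 = -1/51 + 190 = 9689/51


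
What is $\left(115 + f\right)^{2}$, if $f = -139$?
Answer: $576$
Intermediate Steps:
$\left(115 + f\right)^{2} = \left(115 - 139\right)^{2} = \left(-24\right)^{2} = 576$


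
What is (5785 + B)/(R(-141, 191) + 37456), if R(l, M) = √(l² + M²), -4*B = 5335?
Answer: 27787670/233815929 - 5935*√56362/1870527432 ≈ 0.11809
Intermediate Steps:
B = -5335/4 (B = -¼*5335 = -5335/4 ≈ -1333.8)
R(l, M) = √(M² + l²)
(5785 + B)/(R(-141, 191) + 37456) = (5785 - 5335/4)/(√(191² + (-141)²) + 37456) = 17805/(4*(√(36481 + 19881) + 37456)) = 17805/(4*(√56362 + 37456)) = 17805/(4*(37456 + √56362))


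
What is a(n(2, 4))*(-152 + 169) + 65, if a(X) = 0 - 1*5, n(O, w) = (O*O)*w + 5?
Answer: -20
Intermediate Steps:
n(O, w) = 5 + w*O**2 (n(O, w) = O**2*w + 5 = w*O**2 + 5 = 5 + w*O**2)
a(X) = -5 (a(X) = 0 - 5 = -5)
a(n(2, 4))*(-152 + 169) + 65 = -5*(-152 + 169) + 65 = -5*17 + 65 = -85 + 65 = -20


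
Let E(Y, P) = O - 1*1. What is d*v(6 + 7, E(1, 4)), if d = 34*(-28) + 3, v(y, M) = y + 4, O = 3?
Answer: -16133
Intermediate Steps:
E(Y, P) = 2 (E(Y, P) = 3 - 1*1 = 3 - 1 = 2)
v(y, M) = 4 + y
d = -949 (d = -952 + 3 = -949)
d*v(6 + 7, E(1, 4)) = -949*(4 + (6 + 7)) = -949*(4 + 13) = -949*17 = -16133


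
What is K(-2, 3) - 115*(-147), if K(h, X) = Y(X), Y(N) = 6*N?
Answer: 16923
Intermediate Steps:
K(h, X) = 6*X
K(-2, 3) - 115*(-147) = 6*3 - 115*(-147) = 18 + 16905 = 16923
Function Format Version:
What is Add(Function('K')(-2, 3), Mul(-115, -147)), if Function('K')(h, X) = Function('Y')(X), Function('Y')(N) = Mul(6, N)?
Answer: 16923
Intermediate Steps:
Function('K')(h, X) = Mul(6, X)
Add(Function('K')(-2, 3), Mul(-115, -147)) = Add(Mul(6, 3), Mul(-115, -147)) = Add(18, 16905) = 16923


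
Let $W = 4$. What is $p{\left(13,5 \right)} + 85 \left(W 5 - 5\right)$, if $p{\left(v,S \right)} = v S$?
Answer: $1340$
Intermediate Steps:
$p{\left(v,S \right)} = S v$
$p{\left(13,5 \right)} + 85 \left(W 5 - 5\right) = 5 \cdot 13 + 85 \left(4 \cdot 5 - 5\right) = 65 + 85 \left(20 - 5\right) = 65 + 85 \cdot 15 = 65 + 1275 = 1340$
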